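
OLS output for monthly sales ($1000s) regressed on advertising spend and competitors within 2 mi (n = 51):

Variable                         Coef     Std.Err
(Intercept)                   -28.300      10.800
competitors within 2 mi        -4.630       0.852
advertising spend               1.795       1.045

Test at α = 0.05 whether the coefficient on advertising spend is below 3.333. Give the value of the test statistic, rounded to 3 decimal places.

t = -1.472

Read off: b = 1.795, SE = 1.045 for advertising spend.
H₀: β₁ = 3.333 vs H₁: β₁ < 3.333.
t = (1.795 − 3.333) / 1.045 = -1.472.
df = n − k − 1 = 51 − 2 − 1 = 48.
One-sided p ≈ 0.0738, which is ≥ 0.05, so fail to reject H₀.
The data do not give significant evidence that the true slope on advertising spend is below 3.333 $1000s per unit, holding the other predictors fixed.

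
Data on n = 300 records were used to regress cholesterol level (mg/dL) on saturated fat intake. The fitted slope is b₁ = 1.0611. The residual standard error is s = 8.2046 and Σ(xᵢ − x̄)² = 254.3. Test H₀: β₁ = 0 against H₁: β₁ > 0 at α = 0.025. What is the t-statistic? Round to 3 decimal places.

SE(b₁) = s/√Sₓₓ = 8.2046/√254.3 = 0.514499.
t = 1.0611 / 0.514499 = 2.062.
df = n − 2 = 298.
One-sided p ≈ 0.0200, which is < 0.025, so reject H₀.
There is evidence that the true slope on saturated fat intake is positive.

t = 2.062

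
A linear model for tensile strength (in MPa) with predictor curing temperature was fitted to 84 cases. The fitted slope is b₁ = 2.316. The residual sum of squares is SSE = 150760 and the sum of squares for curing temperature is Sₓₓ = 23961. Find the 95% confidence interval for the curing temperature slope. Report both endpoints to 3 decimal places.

MSE = SSE/(n − 2) = 150760/82 = 1838.54.
SE(b₁) = √(MSE/Sₓₓ) = √(1838.54/23961) = 0.277002.
df = n − 2 = 82.
t* = t_{0.025, 82} = 1.989319.
Margin = t* × SE = 1.989319 × 0.277002 = 0.55105.
CI: 2.316 ± 0.55105 → (1.765, 2.867).
With 95% confidence, each one-unit increase in curing temperature is associated with a change of between 1.765 and 2.867 MPa in tensile strength.

(1.765, 2.867)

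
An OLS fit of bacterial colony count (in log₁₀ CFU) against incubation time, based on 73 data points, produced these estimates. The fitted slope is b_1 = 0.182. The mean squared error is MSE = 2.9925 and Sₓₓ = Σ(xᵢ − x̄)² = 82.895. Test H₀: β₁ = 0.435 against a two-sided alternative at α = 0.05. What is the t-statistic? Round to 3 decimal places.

SE(b_1) = √(MSE/Sₓₓ) = √(2.9925/82.895) = 0.19.
t = (0.182 − 0.435) / 0.19 = -1.332.
df = n − 2 = 71.
Two-sided p ≈ 0.1873, which is ≥ 0.05, so fail to reject H₀.
The data are consistent with a true slope of 0.435 log₁₀ CFU per unit of incubation time.

t = -1.332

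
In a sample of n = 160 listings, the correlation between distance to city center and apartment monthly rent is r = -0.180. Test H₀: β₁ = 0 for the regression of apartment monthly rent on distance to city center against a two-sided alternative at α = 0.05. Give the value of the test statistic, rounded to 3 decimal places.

t = -2.300

t = r·√(n − 2)/√(1 − r²) = -0.180·√158/√0.9676 = -2.300.
df = n − 2 = 158.
Two-sided p ≈ 0.0227, which is < 0.05, so reject H₀.
There is evidence of a linear association between distance to city center and apartment monthly rent.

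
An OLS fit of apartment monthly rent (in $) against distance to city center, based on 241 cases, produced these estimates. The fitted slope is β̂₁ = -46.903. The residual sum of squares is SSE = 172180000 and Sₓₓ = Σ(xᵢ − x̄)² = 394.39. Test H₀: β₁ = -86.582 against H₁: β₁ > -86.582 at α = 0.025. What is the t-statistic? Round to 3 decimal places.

MSE = SSE/(n − 2) = 172180000/239 = 720418.
SE(β̂₁) = √(MSE/Sₓₓ) = √(720418/394.39) = 42.7395.
t = (-46.903 − (-86.582)) / 42.7395 = 0.928.
df = n − 2 = 239.
One-sided p ≈ 0.1771, which is ≥ 0.025, so fail to reject H₀.
The data do not give significant evidence that the true slope on distance to city center exceeds -86.582 $ per unit.

t = 0.928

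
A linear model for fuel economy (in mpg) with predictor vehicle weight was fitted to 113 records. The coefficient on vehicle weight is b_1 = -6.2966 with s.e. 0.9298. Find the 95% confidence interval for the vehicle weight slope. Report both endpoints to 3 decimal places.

df = n − 2 = 113 − 2 = 111.
t* = t_{0.025, 111} = 1.981567.
Margin = t* × SE = 1.981567 × 0.9298 = 1.84246.
CI: -6.2966 ± 1.84246 → (-8.139, -4.454).
With 95% confidence, each one-unit increase in vehicle weight is associated with a change of between -8.139 and -4.454 mpg in fuel economy.

(-8.139, -4.454)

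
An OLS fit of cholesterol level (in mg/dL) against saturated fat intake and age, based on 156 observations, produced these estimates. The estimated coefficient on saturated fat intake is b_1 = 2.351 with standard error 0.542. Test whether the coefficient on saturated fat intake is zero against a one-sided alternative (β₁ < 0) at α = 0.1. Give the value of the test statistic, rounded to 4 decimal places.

H₀: β₁ = 0 vs H₁: β₁ < 0.
t = (b_1 − β₁⁰)/SE = 2.351 / 0.542 = 4.3376.
df = n − k − 1 = 156 − 2 − 1 = 153.
One-sided p ≈ 1.0000, which is ≥ 0.1, so fail to reject H₀.
The data do not give significant evidence that the true slope on saturated fat intake is negative, holding the other predictors fixed.

t = 4.3376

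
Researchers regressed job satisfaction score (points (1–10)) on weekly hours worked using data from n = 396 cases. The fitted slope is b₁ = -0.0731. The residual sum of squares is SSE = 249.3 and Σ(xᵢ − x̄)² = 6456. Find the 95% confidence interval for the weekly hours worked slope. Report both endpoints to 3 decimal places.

MSE = SSE/(n − 2) = 249.3/394 = 0.632741.
SE(b₁) = √(MSE/Sₓₓ) = √(0.632741/6456) = 0.00989991.
df = n − 2 = 394.
t* = t_{0.025, 394} = 1.966003.
Margin = t* × SE = 1.966003 × 0.00989991 = 0.01946.
CI: -0.0731 ± 0.01946 → (-0.093, -0.054).
With 95% confidence, each one-unit increase in weekly hours worked is associated with a change of between -0.093 and -0.054 points (1–10) in job satisfaction score.

(-0.093, -0.054)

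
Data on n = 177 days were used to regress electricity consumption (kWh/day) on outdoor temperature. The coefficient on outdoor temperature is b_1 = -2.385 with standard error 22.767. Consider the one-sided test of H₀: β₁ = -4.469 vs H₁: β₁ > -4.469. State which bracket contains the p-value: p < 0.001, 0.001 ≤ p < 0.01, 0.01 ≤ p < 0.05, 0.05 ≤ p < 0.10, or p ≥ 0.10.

p ≥ 0.10

t = (-2.385 − (-4.469)) / 22.767 = 0.092.
df = n − 2 = 177 − 2 = 175.
One-sided p = P(T_{175} > t) ≈ 0.4636.
So p ≥ 0.10.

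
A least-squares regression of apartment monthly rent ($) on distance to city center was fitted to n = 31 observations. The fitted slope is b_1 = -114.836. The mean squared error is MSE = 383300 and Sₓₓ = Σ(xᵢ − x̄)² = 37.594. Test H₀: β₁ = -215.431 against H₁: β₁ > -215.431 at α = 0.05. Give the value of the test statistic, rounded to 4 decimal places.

t = 0.9962

SE(b_1) = √(MSE/Sₓₓ) = √(383300/37.594) = 100.974.
t = (-114.836 − (-215.431)) / 100.974 = 0.9962.
df = n − 2 = 29.
One-sided p ≈ 0.1637, which is ≥ 0.05, so fail to reject H₀.
The data do not give significant evidence that the true slope on distance to city center exceeds -215.431 $ per unit.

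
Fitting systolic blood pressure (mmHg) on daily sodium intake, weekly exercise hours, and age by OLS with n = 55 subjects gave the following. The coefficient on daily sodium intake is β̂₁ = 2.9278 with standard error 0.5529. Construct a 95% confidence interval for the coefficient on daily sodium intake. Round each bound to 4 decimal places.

(1.8178, 4.0378)

df = n − k − 1 = 55 − 3 − 1 = 51.
t* = t_{0.025, 51} = 2.007584.
Margin = t* × SE = 2.007584 × 0.5529 = 1.109993.
CI: 2.9278 ± 1.109993 → (1.8178, 4.0378).
With 95% confidence, each one-unit increase in daily sodium intake is associated with a change of between 1.8178 and 4.0378 mmHg in systolic blood pressure, holding the other predictors fixed.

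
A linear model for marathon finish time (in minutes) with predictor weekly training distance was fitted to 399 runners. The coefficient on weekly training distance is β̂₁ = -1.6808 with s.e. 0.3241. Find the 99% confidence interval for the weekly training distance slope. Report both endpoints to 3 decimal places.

(-2.520, -0.842)

df = n − 2 = 399 − 2 = 397.
t* = t_{0.005, 397} = 2.58827.
Margin = t* × SE = 2.58827 × 0.3241 = 0.83886.
CI: -1.6808 ± 0.83886 → (-2.520, -0.842).
With 99% confidence, each one-unit increase in weekly training distance is associated with a change of between -2.520 and -0.842 minutes in marathon finish time.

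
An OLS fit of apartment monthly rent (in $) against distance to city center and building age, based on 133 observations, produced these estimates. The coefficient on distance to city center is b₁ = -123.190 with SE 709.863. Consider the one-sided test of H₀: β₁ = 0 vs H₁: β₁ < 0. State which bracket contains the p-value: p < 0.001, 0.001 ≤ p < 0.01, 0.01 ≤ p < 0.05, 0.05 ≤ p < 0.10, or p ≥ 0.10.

t = -123.190 / 709.863 = -0.174.
df = n − k − 1 = 133 − 2 − 1 = 130.
One-sided p = P(T_{130} < t) ≈ 0.4312.
So p ≥ 0.10.

p ≥ 0.10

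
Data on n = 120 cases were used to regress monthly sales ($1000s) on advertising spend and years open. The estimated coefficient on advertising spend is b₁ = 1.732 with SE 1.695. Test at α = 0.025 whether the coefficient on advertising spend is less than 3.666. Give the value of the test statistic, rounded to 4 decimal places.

t = -1.1410

H₀: β₁ = 3.666 vs H₁: β₁ < 3.666.
t = (b₁ − β₁⁰)/SE = (1.732 − 3.666) / 1.695 = -1.1410.
df = n − k − 1 = 120 − 2 − 1 = 117.
One-sided p ≈ 0.1281, which is ≥ 0.025, so fail to reject H₀.
The data do not give significant evidence that the true slope on advertising spend is below 3.666 $1000s per unit, holding the other predictors fixed.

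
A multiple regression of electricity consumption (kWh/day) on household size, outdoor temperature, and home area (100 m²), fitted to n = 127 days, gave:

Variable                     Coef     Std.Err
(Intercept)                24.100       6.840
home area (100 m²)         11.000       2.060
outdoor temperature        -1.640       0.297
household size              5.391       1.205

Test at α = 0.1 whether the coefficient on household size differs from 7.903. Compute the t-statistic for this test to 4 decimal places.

Read off: b = 5.391, SE = 1.205 for household size.
H₀: β₁ = 7.903 vs H₁: β₁ ≠ 7.903.
t = (5.391 − 7.903) / 1.205 = -2.0846.
df = n − k − 1 = 127 − 3 − 1 = 123.
Two-sided p ≈ 0.0392, which is < 0.1, so reject H₀.
There is evidence that the true slope on household size differs from 7.903 kWh/day per unit, holding the other predictors fixed.

t = -2.0846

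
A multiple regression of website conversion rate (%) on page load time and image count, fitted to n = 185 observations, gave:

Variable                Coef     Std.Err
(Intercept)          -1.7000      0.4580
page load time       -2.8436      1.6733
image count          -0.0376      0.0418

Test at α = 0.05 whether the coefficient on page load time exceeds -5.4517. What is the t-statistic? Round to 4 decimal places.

Read off: b = -2.8436, SE = 1.6733 for page load time.
H₀: β₁ = -5.4517 vs H₁: β₁ > -5.4517.
t = (-2.8436 − (-5.4517)) / 1.6733 = 1.5587.
df = n − k − 1 = 185 − 2 − 1 = 182.
One-sided p ≈ 0.0604, which is ≥ 0.05, so fail to reject H₀.
The data do not give significant evidence that the true slope on page load time exceeds -5.4517 % per unit, holding the other predictors fixed.

t = 1.5587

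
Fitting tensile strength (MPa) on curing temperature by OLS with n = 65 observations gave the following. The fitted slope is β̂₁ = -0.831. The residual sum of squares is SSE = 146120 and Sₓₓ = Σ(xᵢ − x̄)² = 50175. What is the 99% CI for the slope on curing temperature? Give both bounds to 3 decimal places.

(-1.402, -0.260)

MSE = SSE/(n − 2) = 146120/63 = 2319.37.
SE(β̂₁) = √(MSE/Sₓₓ) = √(2319.37/50175) = 0.215001.
df = n − 2 = 63.
t* = t_{0.005, 63} = 2.656145.
Margin = t* × SE = 2.656145 × 0.215001 = 0.57107.
CI: -0.831 ± 0.57107 → (-1.402, -0.260).
With 99% confidence, each one-unit increase in curing temperature is associated with a change of between -1.402 and -0.260 MPa in tensile strength.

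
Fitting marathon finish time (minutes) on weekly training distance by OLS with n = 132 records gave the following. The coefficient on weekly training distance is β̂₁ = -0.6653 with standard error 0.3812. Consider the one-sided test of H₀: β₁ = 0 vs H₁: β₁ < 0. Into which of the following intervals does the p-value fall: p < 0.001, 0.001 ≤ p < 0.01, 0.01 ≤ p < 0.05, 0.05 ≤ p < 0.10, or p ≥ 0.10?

0.01 ≤ p < 0.05

t = -0.6653 / 0.3812 = -1.745.
df = n − 2 = 132 − 2 = 130.
One-sided p = P(T_{130} < t) ≈ 0.0416.
So 0.01 ≤ p < 0.05.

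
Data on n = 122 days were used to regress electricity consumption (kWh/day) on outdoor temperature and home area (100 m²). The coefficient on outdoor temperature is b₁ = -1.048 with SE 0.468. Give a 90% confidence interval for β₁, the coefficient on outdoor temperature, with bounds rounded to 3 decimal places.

(-1.824, -0.272)

df = n − k − 1 = 122 − 2 − 1 = 119.
t* = t_{0.05, 119} = 1.657759.
Margin = t* × SE = 1.657759 × 0.468 = 0.77583.
CI: -1.048 ± 0.77583 → (-1.824, -0.272).
With 90% confidence, each one-unit increase in outdoor temperature is associated with a change of between -1.824 and -0.272 kWh/day in electricity consumption, holding the other predictors fixed.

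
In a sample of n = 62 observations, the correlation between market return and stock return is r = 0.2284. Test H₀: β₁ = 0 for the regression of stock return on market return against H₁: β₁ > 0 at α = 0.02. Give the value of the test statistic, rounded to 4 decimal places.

t = r·√(n − 2)/√(1 − r²) = 0.2284·√60/√0.947833 = 1.8172.
df = n − 2 = 60.
One-sided p ≈ 0.0371, which is ≥ 0.02, so fail to reject H₀.
The data do not give significant evidence of a linear association between market return and stock return.

t = 1.8172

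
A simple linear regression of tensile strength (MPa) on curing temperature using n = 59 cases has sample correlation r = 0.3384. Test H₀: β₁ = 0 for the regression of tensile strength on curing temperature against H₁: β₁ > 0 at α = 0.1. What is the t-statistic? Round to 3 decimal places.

t = 2.715

t = r·√(n − 2)/√(1 − r²) = 0.3384·√57/√0.885485 = 2.715.
df = n − 2 = 57.
One-sided p ≈ 0.0044, which is < 0.1, so reject H₀.
There is evidence of a linear association between curing temperature and tensile strength.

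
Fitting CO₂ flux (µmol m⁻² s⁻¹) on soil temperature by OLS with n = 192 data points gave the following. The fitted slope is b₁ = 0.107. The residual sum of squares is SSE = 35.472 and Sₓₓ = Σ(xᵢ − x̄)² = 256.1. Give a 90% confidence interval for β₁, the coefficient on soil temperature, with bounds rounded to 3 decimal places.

(0.062, 0.152)

MSE = SSE/(n − 2) = 35.472/190 = 0.186695.
SE(b₁) = √(MSE/Sₓₓ) = √(0.186695/256.1) = 0.0269998.
df = n − 2 = 190.
t* = t_{0.05, 190} = 1.652913.
Margin = t* × SE = 1.652913 × 0.0269998 = 0.04463.
CI: 0.107 ± 0.04463 → (0.062, 0.152).
With 90% confidence, each one-unit increase in soil temperature is associated with a change of between 0.062 and 0.152 µmol m⁻² s⁻¹ in CO₂ flux.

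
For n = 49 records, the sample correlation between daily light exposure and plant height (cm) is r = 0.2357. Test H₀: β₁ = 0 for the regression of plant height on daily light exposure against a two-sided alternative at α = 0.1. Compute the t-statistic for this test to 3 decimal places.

t = r·√(n − 2)/√(1 − r²) = 0.2357·√47/√0.944446 = 1.663.
df = n − 2 = 47.
Two-sided p ≈ 0.1030, which is ≥ 0.1, so fail to reject H₀.
The data do not give significant evidence of a linear association between daily light exposure and plant height.

t = 1.663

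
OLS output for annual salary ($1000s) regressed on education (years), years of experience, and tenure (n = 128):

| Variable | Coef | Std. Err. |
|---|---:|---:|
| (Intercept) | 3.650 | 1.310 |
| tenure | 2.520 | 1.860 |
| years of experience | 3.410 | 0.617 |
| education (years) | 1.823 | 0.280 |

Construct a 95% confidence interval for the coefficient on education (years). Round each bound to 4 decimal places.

(1.2688, 2.3772)

Read off: b = 1.823, SE = 0.280 for education (years).
df = n − k − 1 = 128 − 3 − 1 = 124.
t* = t_{0.025, 124} = 1.97928.
Margin = t* × SE = 1.97928 × 0.280 = 0.554198.
CI: 1.823 ± 0.554198 → (1.2688, 2.3772).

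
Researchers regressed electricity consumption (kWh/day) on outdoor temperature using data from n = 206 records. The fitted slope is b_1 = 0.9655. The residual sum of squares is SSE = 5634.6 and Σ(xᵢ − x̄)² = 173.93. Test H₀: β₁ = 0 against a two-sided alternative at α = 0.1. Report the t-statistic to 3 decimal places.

MSE = SSE/(n − 2) = 5634.6/204 = 27.6206.
SE(b_1) = √(MSE/Sₓₓ) = √(27.6206/173.93) = 0.398501.
t = 0.9655 / 0.398501 = 2.423.
df = n − 2 = 204.
Two-sided p ≈ 0.0163, which is < 0.1, so reject H₀.
There is evidence that outdoor temperature is associated with electricity consumption.

t = 2.423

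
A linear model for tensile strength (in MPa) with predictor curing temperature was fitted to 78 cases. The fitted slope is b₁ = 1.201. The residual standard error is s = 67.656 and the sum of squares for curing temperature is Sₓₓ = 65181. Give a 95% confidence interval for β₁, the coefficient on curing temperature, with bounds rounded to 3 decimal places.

SE(b₁) = s/√Sₓₓ = 67.656/√65181 = 0.265.
df = n − 2 = 76.
t* = t_{0.025, 76} = 1.991673.
Margin = t* × SE = 1.991673 × 0.265 = 0.52779.
CI: 1.201 ± 0.52779 → (0.673, 1.729).
With 95% confidence, each one-unit increase in curing temperature is associated with a change of between 0.673 and 1.729 MPa in tensile strength.

(0.673, 1.729)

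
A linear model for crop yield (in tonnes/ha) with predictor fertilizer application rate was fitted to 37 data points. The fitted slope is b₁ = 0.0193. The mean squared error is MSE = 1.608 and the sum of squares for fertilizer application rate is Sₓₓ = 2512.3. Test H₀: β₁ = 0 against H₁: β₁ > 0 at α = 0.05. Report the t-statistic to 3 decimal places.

t = 0.763

SE(b₁) = √(MSE/Sₓₓ) = √(1.608/2512.3) = 0.0252992.
t = 0.0193 / 0.0252992 = 0.763.
df = n − 2 = 35.
One-sided p ≈ 0.2253, which is ≥ 0.05, so fail to reject H₀.
The data do not give significant evidence that the true slope on fertilizer application rate is positive.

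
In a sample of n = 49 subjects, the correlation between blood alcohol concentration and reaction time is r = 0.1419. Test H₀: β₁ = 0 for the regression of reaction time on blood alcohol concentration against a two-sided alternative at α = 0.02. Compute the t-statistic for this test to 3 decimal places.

t = r·√(n − 2)/√(1 − r²) = 0.1419·√47/√0.979864 = 0.983.
df = n − 2 = 47.
Two-sided p ≈ 0.3308, which is ≥ 0.02, so fail to reject H₀.
The data do not give significant evidence of a linear association between blood alcohol concentration and reaction time.

t = 0.983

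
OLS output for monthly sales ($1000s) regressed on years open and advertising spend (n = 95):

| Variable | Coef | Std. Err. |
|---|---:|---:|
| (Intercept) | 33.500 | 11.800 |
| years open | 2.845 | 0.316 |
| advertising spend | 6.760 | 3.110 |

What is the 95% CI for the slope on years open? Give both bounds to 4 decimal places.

(2.2174, 3.4726)

Read off: b = 2.845, SE = 0.316 for years open.
df = n − k − 1 = 95 − 2 − 1 = 92.
t* = t_{0.025, 92} = 1.986086.
Margin = t* × SE = 1.986086 × 0.316 = 0.627603.
CI: 2.845 ± 0.627603 → (2.2174, 3.4726).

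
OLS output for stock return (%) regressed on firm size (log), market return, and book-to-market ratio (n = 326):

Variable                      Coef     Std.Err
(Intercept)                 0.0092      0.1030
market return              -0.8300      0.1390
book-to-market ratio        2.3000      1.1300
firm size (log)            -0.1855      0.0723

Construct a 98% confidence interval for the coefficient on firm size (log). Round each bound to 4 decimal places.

(-0.3545, -0.0165)

Read off: b = -0.1855, SE = 0.0723 for firm size (log).
df = n − k − 1 = 326 − 3 − 1 = 322.
t* = t_{0.01, 322} = 2.337984.
Margin = t* × SE = 2.337984 × 0.0723 = 0.169036.
CI: -0.1855 ± 0.169036 → (-0.3545, -0.0165).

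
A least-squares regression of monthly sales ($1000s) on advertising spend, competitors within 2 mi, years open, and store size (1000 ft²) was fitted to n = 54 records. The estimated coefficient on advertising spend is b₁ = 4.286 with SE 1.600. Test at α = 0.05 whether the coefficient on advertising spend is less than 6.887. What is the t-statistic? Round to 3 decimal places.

H₀: β₁ = 6.887 vs H₁: β₁ < 6.887.
t = (b₁ − β₁⁰)/SE = (4.286 − 6.887) / 1.600 = -1.626.
df = n − k − 1 = 54 − 4 − 1 = 49.
One-sided p ≈ 0.0552, which is ≥ 0.05, so fail to reject H₀.
The data do not give significant evidence that the true slope on advertising spend is below 6.887 $1000s per unit, holding the other predictors fixed.

t = -1.626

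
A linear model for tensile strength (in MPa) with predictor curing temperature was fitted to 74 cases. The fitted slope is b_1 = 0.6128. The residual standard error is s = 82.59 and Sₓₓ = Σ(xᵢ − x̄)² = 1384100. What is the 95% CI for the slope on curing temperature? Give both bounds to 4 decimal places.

(0.4729, 0.7527)

SE(b_1) = s/√Sₓₓ = 82.59/√1384100 = 0.0702011.
df = n − 2 = 72.
t* = t_{0.025, 72} = 1.993464.
Margin = t* × SE = 1.993464 × 0.0702011 = 0.139943.
CI: 0.6128 ± 0.139943 → (0.4729, 0.7527).
With 95% confidence, each one-unit increase in curing temperature is associated with a change of between 0.4729 and 0.7527 MPa in tensile strength.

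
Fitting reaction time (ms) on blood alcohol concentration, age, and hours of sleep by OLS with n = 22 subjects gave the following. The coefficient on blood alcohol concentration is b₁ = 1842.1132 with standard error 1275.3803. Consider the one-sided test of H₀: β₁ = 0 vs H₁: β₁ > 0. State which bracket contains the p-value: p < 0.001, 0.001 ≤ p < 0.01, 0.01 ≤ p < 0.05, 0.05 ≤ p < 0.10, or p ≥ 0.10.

t = 1842.1132 / 1275.3803 = 1.444.
df = n − k − 1 = 22 − 3 − 1 = 18.
One-sided p = P(T_{18} > t) ≈ 0.0829.
So 0.05 ≤ p < 0.10.

0.05 ≤ p < 0.10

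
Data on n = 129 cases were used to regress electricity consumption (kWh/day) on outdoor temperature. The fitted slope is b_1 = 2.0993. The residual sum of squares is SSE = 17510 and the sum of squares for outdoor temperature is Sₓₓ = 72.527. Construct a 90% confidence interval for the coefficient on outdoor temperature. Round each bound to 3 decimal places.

MSE = SSE/(n − 2) = 17510/127 = 137.874.
SE(b_1) = √(MSE/Sₓₓ) = √(137.874/72.527) = 1.37877.
df = n − 2 = 127.
t* = t_{0.05, 127} = 1.65694.
Margin = t* × SE = 1.65694 × 1.37877 = 2.28454.
CI: 2.0993 ± 2.28454 → (-0.185, 4.384).
With 90% confidence, each one-unit increase in outdoor temperature is associated with a change of between -0.185 and 4.384 kWh/day in electricity consumption.

(-0.185, 4.384)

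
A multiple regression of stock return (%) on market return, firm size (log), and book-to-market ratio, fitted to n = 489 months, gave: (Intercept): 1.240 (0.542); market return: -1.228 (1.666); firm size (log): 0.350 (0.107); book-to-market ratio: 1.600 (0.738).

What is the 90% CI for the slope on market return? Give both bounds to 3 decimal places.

(-3.974, 1.518)

Read off: b = -1.228, SE = 1.666 for market return.
df = n − k − 1 = 489 − 3 − 1 = 485.
t* = t_{0.05, 485} = 1.648001.
Margin = t* × SE = 1.648001 × 1.666 = 2.74557.
CI: -1.228 ± 2.74557 → (-3.974, 1.518).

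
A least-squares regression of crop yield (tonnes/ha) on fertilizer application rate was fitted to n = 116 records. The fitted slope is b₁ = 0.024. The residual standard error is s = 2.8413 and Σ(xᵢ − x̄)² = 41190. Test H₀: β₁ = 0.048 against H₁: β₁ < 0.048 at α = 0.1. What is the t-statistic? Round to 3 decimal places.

SE(b₁) = s/√Sₓₓ = 2.8413/√41190 = 0.0139998.
t = (0.024 − 0.048) / 0.0139998 = -1.714.
df = n − 2 = 114.
One-sided p ≈ 0.0446, which is < 0.1, so reject H₀.
There is evidence that the true slope on fertilizer application rate is below 0.048 tonnes/ha per unit.

t = -1.714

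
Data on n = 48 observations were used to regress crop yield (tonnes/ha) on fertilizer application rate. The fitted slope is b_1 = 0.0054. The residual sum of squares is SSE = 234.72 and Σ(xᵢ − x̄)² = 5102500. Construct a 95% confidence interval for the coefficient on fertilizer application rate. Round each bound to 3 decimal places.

MSE = SSE/(n − 2) = 234.72/46 = 5.10261.
SE(b_1) = √(MSE/Sₓₓ) = √(5.10261/5102500) = 0.00100001.
df = n − 2 = 46.
t* = t_{0.025, 46} = 2.012896.
Margin = t* × SE = 2.012896 × 0.00100001 = 0.00201.
CI: 0.0054 ± 0.00201 → (0.003, 0.007).
With 95% confidence, each one-unit increase in fertilizer application rate is associated with a change of between 0.003 and 0.007 tonnes/ha in crop yield.

(0.003, 0.007)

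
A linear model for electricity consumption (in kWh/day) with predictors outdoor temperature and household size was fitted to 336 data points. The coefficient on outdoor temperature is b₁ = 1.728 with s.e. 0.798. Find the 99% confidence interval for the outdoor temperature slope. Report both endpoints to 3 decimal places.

df = n − k − 1 = 336 − 2 − 1 = 333.
t* = t_{0.005, 333} = 2.590674.
Margin = t* × SE = 2.590674 × 0.798 = 2.06736.
CI: 1.728 ± 2.06736 → (-0.339, 3.795).
With 99% confidence, each one-unit increase in outdoor temperature is associated with a change of between -0.339 and 3.795 kWh/day in electricity consumption, holding the other predictors fixed.

(-0.339, 3.795)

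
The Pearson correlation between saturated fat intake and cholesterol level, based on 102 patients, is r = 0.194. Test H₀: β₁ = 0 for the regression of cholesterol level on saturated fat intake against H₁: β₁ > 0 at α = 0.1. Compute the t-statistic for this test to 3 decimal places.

t = r·√(n − 2)/√(1 − r²) = 0.194·√100/√0.962364 = 1.978.
df = n − 2 = 100.
One-sided p ≈ 0.0254, which is < 0.1, so reject H₀.
There is evidence of a linear association between saturated fat intake and cholesterol level.

t = 1.978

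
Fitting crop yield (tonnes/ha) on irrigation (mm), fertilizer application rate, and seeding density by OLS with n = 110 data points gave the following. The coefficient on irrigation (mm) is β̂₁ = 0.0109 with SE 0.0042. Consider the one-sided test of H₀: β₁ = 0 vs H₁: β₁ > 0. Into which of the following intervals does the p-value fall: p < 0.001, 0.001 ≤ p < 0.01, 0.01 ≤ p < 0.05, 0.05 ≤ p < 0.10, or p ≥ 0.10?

0.001 ≤ p < 0.01

t = 0.0109 / 0.0042 = 2.595.
df = n − k − 1 = 110 − 3 − 1 = 106.
One-sided p = P(T_{106} > t) ≈ 0.0054.
So 0.001 ≤ p < 0.01.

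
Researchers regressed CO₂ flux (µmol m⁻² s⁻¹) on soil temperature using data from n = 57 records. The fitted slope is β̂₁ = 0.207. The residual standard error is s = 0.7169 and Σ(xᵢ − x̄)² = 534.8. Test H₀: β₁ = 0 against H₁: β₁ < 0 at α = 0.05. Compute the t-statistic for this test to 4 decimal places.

t = 6.6774

SE(β̂₁) = s/√Sₓₓ = 0.7169/√534.8 = 0.0310001.
t = 0.207 / 0.0310001 = 6.6774.
df = n − 2 = 55.
One-sided p ≈ 1.0000, which is ≥ 0.05, so fail to reject H₀.
The data do not give significant evidence that the true slope on soil temperature is negative.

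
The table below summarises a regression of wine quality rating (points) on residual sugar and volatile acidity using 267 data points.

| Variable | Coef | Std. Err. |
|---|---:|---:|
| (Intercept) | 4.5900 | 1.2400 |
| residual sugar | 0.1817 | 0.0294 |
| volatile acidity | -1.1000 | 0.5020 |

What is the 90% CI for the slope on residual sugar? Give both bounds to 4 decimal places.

Read off: b = 0.1817, SE = 0.0294 for residual sugar.
df = n − k − 1 = 267 − 2 − 1 = 264.
t* = t_{0.05, 264} = 1.650646.
Margin = t* × SE = 1.650646 × 0.0294 = 0.048529.
CI: 0.1817 ± 0.048529 → (0.1332, 0.2302).

(0.1332, 0.2302)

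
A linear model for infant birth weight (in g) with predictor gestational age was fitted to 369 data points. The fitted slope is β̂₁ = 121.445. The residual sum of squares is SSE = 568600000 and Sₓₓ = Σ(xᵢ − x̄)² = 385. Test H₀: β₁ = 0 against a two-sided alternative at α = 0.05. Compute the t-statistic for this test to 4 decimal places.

t = 1.9144

MSE = SSE/(n − 2) = 568600000/367 = 1.54932e+06.
SE(β̂₁) = √(MSE/Sₓₓ) = √(1.54932e+06/385) = 63.4366.
t = 121.445 / 63.4366 = 1.9144.
df = n − 2 = 367.
Two-sided p ≈ 0.0563, which is ≥ 0.05, so fail to reject H₀.
The data do not give significant evidence of an association between gestational age and infant birth weight.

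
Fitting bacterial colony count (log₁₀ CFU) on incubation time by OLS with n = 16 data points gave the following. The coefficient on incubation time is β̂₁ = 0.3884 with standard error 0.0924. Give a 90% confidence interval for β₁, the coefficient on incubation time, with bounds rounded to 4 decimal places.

(0.2257, 0.5511)

df = n − 2 = 16 − 2 = 14.
t* = t_{0.05, 14} = 1.76131.
Margin = t* × SE = 1.76131 × 0.0924 = 0.162745.
CI: 0.3884 ± 0.162745 → (0.2257, 0.5511).
With 90% confidence, each one-unit increase in incubation time is associated with a change of between 0.2257 and 0.5511 log₁₀ CFU in bacterial colony count.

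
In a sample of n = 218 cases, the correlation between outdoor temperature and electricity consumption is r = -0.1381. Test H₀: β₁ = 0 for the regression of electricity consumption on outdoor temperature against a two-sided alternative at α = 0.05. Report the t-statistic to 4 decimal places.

t = -2.0493

t = r·√(n − 2)/√(1 − r²) = -0.1381·√216/√0.980928 = -2.0493.
df = n − 2 = 216.
Two-sided p ≈ 0.0416, which is < 0.05, so reject H₀.
There is evidence of a linear association between outdoor temperature and electricity consumption.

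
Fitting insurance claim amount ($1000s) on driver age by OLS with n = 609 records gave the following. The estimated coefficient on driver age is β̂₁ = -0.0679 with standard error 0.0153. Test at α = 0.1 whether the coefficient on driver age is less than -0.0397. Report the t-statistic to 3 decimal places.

t = -1.843

H₀: β₁ = -0.0397 vs H₁: β₁ < -0.0397.
t = (β̂₁ − β₁⁰)/SE = (-0.0679 − (-0.0397)) / 0.0153 = -1.843.
df = n − 2 = 609 − 2 = 607.
One-sided p ≈ 0.0329, which is < 0.1, so reject H₀.
There is evidence that the true slope on driver age is below -0.0397 $1000s per unit.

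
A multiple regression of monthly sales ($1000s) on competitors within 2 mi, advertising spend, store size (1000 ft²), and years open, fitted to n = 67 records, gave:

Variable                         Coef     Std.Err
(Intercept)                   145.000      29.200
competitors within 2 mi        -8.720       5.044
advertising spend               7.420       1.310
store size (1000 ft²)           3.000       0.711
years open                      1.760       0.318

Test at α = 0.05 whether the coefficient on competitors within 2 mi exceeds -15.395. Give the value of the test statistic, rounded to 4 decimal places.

Read off: b = -8.720, SE = 5.044 for competitors within 2 mi.
H₀: β₁ = -15.395 vs H₁: β₁ > -15.395.
t = (-8.720 − (-15.395)) / 5.044 = 1.3234.
df = n − k − 1 = 67 − 4 − 1 = 62.
One-sided p ≈ 0.0953, which is ≥ 0.05, so fail to reject H₀.
The data do not give significant evidence that the true slope on competitors within 2 mi exceeds -15.395 $1000s per unit, holding the other predictors fixed.

t = 1.3234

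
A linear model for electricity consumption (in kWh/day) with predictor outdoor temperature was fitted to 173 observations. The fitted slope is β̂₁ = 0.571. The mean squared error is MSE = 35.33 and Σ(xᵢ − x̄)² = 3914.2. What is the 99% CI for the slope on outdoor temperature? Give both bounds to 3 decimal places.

(0.324, 0.818)

SE(β̂₁) = √(MSE/Sₓₓ) = √(35.33/3914.2) = 0.0950058.
df = n − 2 = 171.
t* = t_{0.005, 171} = 2.604886.
Margin = t* × SE = 2.604886 × 0.0950058 = 0.24748.
CI: 0.571 ± 0.24748 → (0.324, 0.818).
With 99% confidence, each one-unit increase in outdoor temperature is associated with a change of between 0.324 and 0.818 kWh/day in electricity consumption.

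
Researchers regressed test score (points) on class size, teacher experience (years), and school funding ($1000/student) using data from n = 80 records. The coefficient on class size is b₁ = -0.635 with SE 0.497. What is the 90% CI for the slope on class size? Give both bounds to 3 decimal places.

df = n − k − 1 = 80 − 3 − 1 = 76.
t* = t_{0.05, 76} = 1.665151.
Margin = t* × SE = 1.665151 × 0.497 = 0.82758.
CI: -0.635 ± 0.82758 → (-1.463, 0.193).
With 90% confidence, each one-unit increase in class size is associated with a change of between -1.463 and 0.193 points in test score, holding the other predictors fixed.

(-1.463, 0.193)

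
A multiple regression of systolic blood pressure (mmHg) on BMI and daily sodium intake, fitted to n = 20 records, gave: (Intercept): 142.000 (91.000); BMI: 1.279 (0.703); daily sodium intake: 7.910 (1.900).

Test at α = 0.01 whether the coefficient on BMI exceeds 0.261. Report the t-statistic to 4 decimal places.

t = 1.4481

Read off: b = 1.279, SE = 0.703 for BMI.
H₀: β₁ = 0.261 vs H₁: β₁ > 0.261.
t = (1.279 − 0.261) / 0.703 = 1.4481.
df = n − k − 1 = 20 − 2 − 1 = 17.
One-sided p ≈ 0.0829, which is ≥ 0.01, so fail to reject H₀.
The data do not give significant evidence that the true slope on BMI exceeds 0.261 mmHg per unit, holding the other predictors fixed.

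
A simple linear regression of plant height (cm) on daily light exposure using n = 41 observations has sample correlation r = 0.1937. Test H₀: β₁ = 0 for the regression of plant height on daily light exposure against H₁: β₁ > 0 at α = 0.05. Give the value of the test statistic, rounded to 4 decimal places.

t = r·√(n − 2)/√(1 − r²) = 0.1937·√39/√0.96248 = 1.2330.
df = n − 2 = 39.
One-sided p ≈ 0.1125, which is ≥ 0.05, so fail to reject H₀.
The data do not give significant evidence of a linear association between daily light exposure and plant height.

t = 1.2330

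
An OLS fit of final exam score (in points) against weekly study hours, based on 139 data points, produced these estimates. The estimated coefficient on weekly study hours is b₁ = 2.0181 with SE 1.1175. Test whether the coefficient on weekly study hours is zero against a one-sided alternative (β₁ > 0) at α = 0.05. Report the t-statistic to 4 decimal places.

t = 1.8059

H₀: β₁ = 0 vs H₁: β₁ > 0.
t = (b₁ − β₁⁰)/SE = 2.0181 / 1.1175 = 1.8059.
df = n − 2 = 139 − 2 = 137.
One-sided p ≈ 0.0366, which is < 0.05, so reject H₀.
There is evidence that the true slope on weekly study hours is positive.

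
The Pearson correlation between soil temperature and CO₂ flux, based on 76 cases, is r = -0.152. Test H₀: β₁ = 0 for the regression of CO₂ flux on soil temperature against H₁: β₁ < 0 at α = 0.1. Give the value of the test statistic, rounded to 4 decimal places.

t = r·√(n − 2)/√(1 − r²) = -0.152·√74/√0.976896 = -1.3229.
df = n − 2 = 74.
One-sided p ≈ 0.0950, which is < 0.1, so reject H₀.
There is evidence of a linear association between soil temperature and CO₂ flux.

t = -1.3229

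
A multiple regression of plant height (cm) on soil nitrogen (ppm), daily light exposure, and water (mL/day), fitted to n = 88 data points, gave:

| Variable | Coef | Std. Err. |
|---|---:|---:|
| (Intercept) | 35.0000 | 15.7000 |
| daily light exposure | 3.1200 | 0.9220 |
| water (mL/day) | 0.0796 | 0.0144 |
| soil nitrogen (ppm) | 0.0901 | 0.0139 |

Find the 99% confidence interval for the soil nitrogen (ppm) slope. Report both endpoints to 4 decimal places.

(0.0535, 0.1267)

Read off: b = 0.0901, SE = 0.0139 for soil nitrogen (ppm).
df = n − k − 1 = 88 − 3 − 1 = 84.
t* = t_{0.005, 84} = 2.635632.
Margin = t* × SE = 2.635632 × 0.0139 = 0.036635.
CI: 0.0901 ± 0.036635 → (0.0535, 0.1267).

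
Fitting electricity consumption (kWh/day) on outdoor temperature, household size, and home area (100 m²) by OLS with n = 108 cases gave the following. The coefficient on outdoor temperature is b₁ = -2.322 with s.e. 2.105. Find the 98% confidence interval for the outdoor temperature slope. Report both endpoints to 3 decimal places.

df = n − k − 1 = 108 − 3 − 1 = 104.
t* = t_{0.01, 104} = 2.362739.
Margin = t* × SE = 2.362739 × 2.105 = 4.97357.
CI: -2.322 ± 4.97357 → (-7.296, 2.652).
With 98% confidence, each one-unit increase in outdoor temperature is associated with a change of between -7.296 and 2.652 kWh/day in electricity consumption, holding the other predictors fixed.

(-7.296, 2.652)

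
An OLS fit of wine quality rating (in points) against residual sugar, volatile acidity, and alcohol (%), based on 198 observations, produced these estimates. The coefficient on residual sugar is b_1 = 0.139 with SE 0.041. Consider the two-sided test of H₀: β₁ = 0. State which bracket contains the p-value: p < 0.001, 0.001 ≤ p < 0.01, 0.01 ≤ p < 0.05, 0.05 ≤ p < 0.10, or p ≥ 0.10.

p < 0.001

t = 0.139 / 0.041 = 3.390.
df = n − k − 1 = 198 − 3 − 1 = 194.
Two-sided p = 2·P(T_{194} > |t|) ≈ 0.0008.
So p < 0.001.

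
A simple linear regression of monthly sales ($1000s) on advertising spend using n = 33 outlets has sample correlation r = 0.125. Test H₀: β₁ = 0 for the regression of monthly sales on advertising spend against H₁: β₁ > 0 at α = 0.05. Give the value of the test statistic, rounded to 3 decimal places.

t = 0.701

t = r·√(n − 2)/√(1 − r²) = 0.125·√31/√0.984375 = 0.701.
df = n − 2 = 31.
One-sided p ≈ 0.2441, which is ≥ 0.05, so fail to reject H₀.
The data do not give significant evidence of a linear association between advertising spend and monthly sales.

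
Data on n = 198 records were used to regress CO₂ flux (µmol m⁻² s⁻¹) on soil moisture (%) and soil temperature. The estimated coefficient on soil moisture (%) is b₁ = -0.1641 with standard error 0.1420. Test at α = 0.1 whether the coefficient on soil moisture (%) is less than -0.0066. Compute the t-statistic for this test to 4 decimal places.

t = -1.1092

H₀: β₁ = -0.0066 vs H₁: β₁ < -0.0066.
t = (b₁ − β₁⁰)/SE = (-0.1641 − (-0.0066)) / 0.1420 = -1.1092.
df = n − k − 1 = 198 − 2 − 1 = 195.
One-sided p ≈ 0.1344, which is ≥ 0.1, so fail to reject H₀.
The data do not give significant evidence that the true slope on soil moisture (%) is below -0.0066 µmol m⁻² s⁻¹ per unit, holding the other predictors fixed.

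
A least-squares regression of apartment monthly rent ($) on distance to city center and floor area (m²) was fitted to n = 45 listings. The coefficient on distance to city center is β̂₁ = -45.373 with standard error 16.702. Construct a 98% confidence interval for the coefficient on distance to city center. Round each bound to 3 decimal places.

(-85.766, -4.980)

df = n − k − 1 = 45 − 2 − 1 = 42.
t* = t_{0.01, 42} = 2.41847.
Margin = t* × SE = 2.41847 × 16.702 = 40.39329.
CI: -45.373 ± 40.39329 → (-85.766, -4.980).
With 98% confidence, each one-unit increase in distance to city center is associated with a change of between -85.766 and -4.980 $ in apartment monthly rent, holding the other predictors fixed.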